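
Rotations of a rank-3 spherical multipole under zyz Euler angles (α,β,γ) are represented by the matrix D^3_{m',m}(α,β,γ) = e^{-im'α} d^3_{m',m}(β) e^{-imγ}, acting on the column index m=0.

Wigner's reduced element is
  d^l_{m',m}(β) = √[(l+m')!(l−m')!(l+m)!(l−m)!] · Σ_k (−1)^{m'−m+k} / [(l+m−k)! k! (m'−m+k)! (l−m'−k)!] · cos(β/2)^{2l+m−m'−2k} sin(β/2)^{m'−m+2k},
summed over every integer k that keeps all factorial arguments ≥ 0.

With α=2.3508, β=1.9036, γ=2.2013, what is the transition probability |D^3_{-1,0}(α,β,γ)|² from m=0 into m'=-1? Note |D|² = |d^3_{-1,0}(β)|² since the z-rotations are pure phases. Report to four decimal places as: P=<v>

Split into d^3_{-1,0}(β=1.9036) × two z-phases.
c=cos(1.9036/2)=0.580218, s=sin(1.9036/2)=0.814461; N=√[2·24·6·6]=41.569219
k: max(0,(0)−(-1))=1 … min(3+(0),3−(-1))=3
  k=1: (−1)^0·41.5692/(12)·0.5802^5·0.8145^1 = +0.185531
  k=2: (−1)^1·41.5692/(4)·0.5802^3·0.8145^3 = -1.096722
  k=3: (−1)^2·41.5692/(12)·0.5802^1·0.8145^5 = +0.720334
d^3_{-1,0}(1.9036) = +0.185531 -1.096722 +0.720334 = -0.190857
|D^3_{-1,0}|² = |d^3_{-1,0}(β)|² = (-0.190857)² = 0.036426 (the z-rotation phases have unit modulus)

P=0.0364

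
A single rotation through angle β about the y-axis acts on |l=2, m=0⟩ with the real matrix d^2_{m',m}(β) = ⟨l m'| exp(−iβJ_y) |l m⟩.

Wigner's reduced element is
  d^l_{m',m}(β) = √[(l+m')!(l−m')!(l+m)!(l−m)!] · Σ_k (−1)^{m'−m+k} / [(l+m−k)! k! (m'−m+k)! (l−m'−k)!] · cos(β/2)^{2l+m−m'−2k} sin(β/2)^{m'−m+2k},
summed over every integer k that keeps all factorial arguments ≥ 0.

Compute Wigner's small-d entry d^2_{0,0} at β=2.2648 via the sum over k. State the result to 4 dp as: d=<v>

d^2_{0,0}(β=2.2648) via Wigner's sum:
With c≡cos(β/2)=0.424488 and s≡sin(β/2)=0.905434, N=[2·2·2·2]^{1/2}=4.000000
k∈{0,1,2} keeps every argument non-negative
  k=0: (−1)^0·4.0000/(4)·0.4245^4·0.9054^0 = +0.032468
  k=1: (−1)^1·4.0000/(1)·0.4245^2·0.9054^2 = -0.590886
  k=2: (−1)^2·4.0000/(4)·0.4245^0·0.9054^4 = +0.672088
d^2_{0,0}(2.2648) = +0.032468 -0.590886 +0.672088 = +0.113670

d=0.1137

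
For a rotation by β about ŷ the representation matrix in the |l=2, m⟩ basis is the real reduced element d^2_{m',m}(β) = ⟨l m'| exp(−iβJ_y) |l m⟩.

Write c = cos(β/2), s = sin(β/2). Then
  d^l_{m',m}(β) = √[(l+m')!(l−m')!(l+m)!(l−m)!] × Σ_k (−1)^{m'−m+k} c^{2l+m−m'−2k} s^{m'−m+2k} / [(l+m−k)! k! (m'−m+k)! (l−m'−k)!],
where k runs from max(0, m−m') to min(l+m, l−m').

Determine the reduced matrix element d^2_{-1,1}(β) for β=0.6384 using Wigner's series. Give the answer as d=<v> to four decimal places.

d^2_{-1,1}(β=0.6384) via Wigner's sum:
Half-angle: c=0.949487, s=0.313807. N=√(1·6·6·1)=6.000000
Admissible k: 2..3 (factorial args all ≥0)
  k=2: (−1)^0·6.0000/(2)·0.9495^2·0.3138^2 = +0.266333
  k=3: (−1)^1·6.0000/(6)·0.9495^0·0.3138^4 = -0.009697
d^2_{-1,1}(0.6384) = +0.266333 -0.009697 = +0.256635

d=0.2566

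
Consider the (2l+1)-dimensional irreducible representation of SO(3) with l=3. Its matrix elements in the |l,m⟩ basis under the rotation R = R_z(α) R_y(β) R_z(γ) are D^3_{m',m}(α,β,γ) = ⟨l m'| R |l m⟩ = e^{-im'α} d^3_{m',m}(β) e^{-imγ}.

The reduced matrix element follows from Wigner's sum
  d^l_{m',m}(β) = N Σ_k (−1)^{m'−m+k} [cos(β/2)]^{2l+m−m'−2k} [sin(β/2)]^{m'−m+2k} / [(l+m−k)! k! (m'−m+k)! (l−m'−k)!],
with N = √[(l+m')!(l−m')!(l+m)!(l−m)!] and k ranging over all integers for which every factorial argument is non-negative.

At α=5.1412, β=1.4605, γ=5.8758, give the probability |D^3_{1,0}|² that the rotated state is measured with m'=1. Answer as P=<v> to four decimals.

P=0.1635

First d^3_{1,0}(β=1.4605), then the phase factors e^{-i(1)α} and e^{-i(0)γ}:
c=cos(1.4605/2)=0.745008, s=sin(1.4605/2)=0.667056; N=√[24·2·6·6]=41.569219
Admissible k: 0..2 (factorial args all ≥0)
  k=0: (−1)^1·41.5692/(12)·0.7450^5·0.6671^1 = -0.530343
  k=1: (−1)^2·41.5692/(4)·0.7450^3·0.6671^3 = +1.275501
  k=2: (−1)^3·41.5692/(12)·0.7450^1·0.6671^5 = -0.340849
d^3_{1,0}(1.4605) = -0.530343 +1.275501 -0.340849 = +0.404309
|D^3_{1,0}|² = |d^3_{1,0}(β)|² = (+0.404309)² = 0.163466 (the z-rotation phases have unit modulus)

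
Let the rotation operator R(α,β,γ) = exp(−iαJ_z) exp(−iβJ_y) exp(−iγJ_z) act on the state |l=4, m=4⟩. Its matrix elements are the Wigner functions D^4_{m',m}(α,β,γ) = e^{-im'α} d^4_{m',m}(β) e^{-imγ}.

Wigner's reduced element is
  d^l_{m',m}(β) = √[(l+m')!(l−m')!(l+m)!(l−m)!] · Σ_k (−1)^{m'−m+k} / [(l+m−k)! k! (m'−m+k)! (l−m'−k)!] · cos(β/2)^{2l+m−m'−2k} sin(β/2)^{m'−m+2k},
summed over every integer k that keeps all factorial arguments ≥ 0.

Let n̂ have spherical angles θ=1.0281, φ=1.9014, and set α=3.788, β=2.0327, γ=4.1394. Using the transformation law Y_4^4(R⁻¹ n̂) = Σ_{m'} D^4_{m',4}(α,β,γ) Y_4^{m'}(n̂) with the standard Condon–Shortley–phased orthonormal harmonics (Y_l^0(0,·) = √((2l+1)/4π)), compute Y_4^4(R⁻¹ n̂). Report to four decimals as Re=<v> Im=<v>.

Need the full column D^4_{m',4} for m'=−4..4 at α=3.788, β=2.0327, γ=4.1394.
cos(β/2)=0.526473, sin(β/2)=0.850192
d^4_{-4,4}: single k=8 term ⇒ +0.272983;  D = +0.044891-0.269267i
d^4_{-3,4}: single k=7 term ⇒ +0.478124;  D = +0.221301+0.423825i
d^4_{-2,4}: single k=6 term ⇒ +0.553902;  D = -0.500391-0.237520i
d^4_{-1,4}: single k=5 term ⇒ +0.485073;  D = +0.475090-0.097904i
d^4_{0,4}: single k=4 term ⇒ +0.335831;  D = -0.221734+0.252223i
d^4_{1,4}: single k=3 term ⇒ +0.186005;  D = +0.013891-0.185485i
d^4_{2,4}: single k=2 term ⇒ +0.081446;  D = +0.044064+0.068496i
d^4_{3,4}: single k=1 term ⇒ +0.026958;  D = -0.025299-0.009313i
d^4_{4,4}: single k=0 term ⇒ +0.005902;  D = +0.005649-0.001708i
Y_4^{m'}(θ=1.0281,φ=1.9014) and Σ D·Y over m':
  (+0.0449-0.2693i)·(+0.0585-0.2306i)  (+0.2213+0.4238i)·(+0.3397+0.2221i)  (-0.5004-0.2375i)·(-0.1679+0.1306i)  (+0.4751-0.0979i)·(+0.0769+0.2242i)  (-0.2217+0.2522i)·(-0.2657+0.0000i)  (+0.0139-0.1855i)·(-0.0769+0.2242i)  (+0.0441+0.0685i)·(-0.1679-0.1306i)  (-0.0253-0.0093i)·(-0.3397+0.2221i)  (+0.0056-0.0017i)·(+0.0585+0.2306i)
Y_4^4(R⁻¹ n̂) = +0.207467+0.172410i

Re=0.2075 Im=0.1724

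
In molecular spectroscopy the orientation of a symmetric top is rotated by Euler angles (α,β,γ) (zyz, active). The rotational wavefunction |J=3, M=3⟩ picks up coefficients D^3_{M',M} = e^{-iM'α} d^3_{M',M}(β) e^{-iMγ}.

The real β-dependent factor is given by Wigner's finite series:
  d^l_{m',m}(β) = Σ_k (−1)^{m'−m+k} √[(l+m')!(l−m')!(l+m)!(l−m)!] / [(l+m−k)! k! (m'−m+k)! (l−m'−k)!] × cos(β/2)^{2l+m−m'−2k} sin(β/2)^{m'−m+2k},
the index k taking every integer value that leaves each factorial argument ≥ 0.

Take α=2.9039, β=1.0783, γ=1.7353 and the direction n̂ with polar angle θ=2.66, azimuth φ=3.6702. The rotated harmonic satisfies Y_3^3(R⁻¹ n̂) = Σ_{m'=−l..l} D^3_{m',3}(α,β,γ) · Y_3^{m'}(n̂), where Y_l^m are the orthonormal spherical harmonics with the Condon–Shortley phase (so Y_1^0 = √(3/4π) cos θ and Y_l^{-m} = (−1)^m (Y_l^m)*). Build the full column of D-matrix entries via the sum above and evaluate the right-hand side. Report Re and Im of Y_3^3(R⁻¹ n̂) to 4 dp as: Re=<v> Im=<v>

Re=0.1938 Im=-0.3585

Need the full column D^3_{m',3} for m'=−3..3 at α=2.9039, β=1.0783, γ=1.7353.
cos(β/2)=0.858145, sin(β/2)=0.513407
d^3_{-3,3}: single k=6 term ⇒ +0.018313;  D = -0.017112-0.006523i
d^3_{-2,3}: single k=5 term ⇒ +0.074980;  D = +0.061803+0.042454i
d^3_{-1,3}: single k=4 term ⇒ +0.198159;  D = -0.132324-0.147504i
d^3_{0,3}: single k=3 term ⇒ +0.382457;  D = +0.181178+0.336820i
d^3_{1,3}: single k=2 term ⇒ +0.553621;  D = -0.140087-0.535604i
d^3_{2,3}: single k=1 term ⇒ +0.585250;  D = +0.010607+0.585154i
d^3_{3,3}: single k=0 term ⇒ +0.399361;  D = +0.086984-0.389773i
Y_3^{m'}(θ=2.66,φ=3.6702) and Σ D·Y over m':
  (-0.0171-0.0065i)·(+0.0006+0.0415i)  (+0.0618+0.0425i)·(-0.0955+0.1693i)  (-0.1323-0.1475i)·(-0.3784+0.2210i)  (+0.1812+0.3368i)·(-0.3067+0.0000i)  (-0.1401-0.5356i)·(+0.3784+0.2210i)  (+0.0106+0.5852i)·(-0.0955-0.1693i)  (+0.0870-0.3898i)·(-0.0006+0.0415i)
Y_3^3(R⁻¹ n̂) = +0.193769-0.358466i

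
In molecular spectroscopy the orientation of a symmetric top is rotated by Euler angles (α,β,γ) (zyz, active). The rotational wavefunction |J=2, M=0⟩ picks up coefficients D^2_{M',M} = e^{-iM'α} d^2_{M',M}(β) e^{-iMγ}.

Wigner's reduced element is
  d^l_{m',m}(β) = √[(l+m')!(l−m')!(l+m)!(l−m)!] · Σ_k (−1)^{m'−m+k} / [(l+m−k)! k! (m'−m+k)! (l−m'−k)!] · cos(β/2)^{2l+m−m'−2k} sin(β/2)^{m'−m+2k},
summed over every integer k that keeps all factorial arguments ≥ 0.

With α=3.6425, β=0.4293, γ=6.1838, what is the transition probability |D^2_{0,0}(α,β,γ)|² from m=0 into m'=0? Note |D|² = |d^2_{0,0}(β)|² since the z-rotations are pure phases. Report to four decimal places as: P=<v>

P=0.5478

First d^2_{0,0}(β=0.4293), then the phase factors e^{-i(0)α} and e^{-i(0)γ}:
c=cos(0.4293/2)=0.977051, s=sin(0.4293/2)=0.213005; N=√[2·2·2·2]=4.000000
Admissible k: 0..2 (factorial args all ≥0)
  k=0: (−1)^0·4.0000/(4)·0.9771^4·0.2130^0 = +0.911316
  k=1: (−1)^1·4.0000/(1)·0.9771^2·0.2130^2 = -0.173251
  k=2: (−1)^2·4.0000/(4)·0.9771^0·0.2130^4 = +0.002059
d^2_{0,0}(0.4293) = +0.911316 -0.173251 +0.002059 = +0.740123
|D^2_{0,0}|² = |d^2_{0,0}(β)|² = (+0.740123)² = 0.547783 (the z-rotation phases have unit modulus)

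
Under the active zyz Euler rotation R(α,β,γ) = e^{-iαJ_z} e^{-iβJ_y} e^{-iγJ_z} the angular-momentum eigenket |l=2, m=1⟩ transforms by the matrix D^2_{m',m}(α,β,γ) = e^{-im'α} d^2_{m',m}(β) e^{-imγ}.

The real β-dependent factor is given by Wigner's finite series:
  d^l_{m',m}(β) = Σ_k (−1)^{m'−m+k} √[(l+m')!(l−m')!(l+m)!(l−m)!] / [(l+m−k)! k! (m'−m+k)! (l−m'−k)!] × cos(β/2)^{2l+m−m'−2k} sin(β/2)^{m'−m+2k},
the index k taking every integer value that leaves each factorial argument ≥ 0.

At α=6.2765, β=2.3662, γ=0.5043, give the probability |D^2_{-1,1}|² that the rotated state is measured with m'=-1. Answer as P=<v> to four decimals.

P=0.1347

D^2_{-1,1}(6.2765,2.3662,0.5043) = e^{-i·-1·6.2765}·d^2_{-1,1}(2.3662)·e^{-i·1·0.5043}. Compute d first:
c=cos(2.3662/2)=0.378057, s=sin(2.3662/2)=0.925782; N=√[1·6·6·1]=6.000000
k: max(0,(1)−(-1))=2 … min(2+(1),2−(-1))=3
  k=2: (−1)^0·6.0000/(2)·0.3781^2·0.9258^2 = +0.367496
  k=3: (−1)^1·6.0000/(6)·0.3781^0·0.9258^4 = -0.734574
d^2_{-1,1}(2.3662) = +0.367496 -0.734574 = -0.367078
|D^2_{-1,1}|² = |d^2_{-1,1}(β)|² = (-0.367078)² = 0.134746 (the z-rotation phases have unit modulus)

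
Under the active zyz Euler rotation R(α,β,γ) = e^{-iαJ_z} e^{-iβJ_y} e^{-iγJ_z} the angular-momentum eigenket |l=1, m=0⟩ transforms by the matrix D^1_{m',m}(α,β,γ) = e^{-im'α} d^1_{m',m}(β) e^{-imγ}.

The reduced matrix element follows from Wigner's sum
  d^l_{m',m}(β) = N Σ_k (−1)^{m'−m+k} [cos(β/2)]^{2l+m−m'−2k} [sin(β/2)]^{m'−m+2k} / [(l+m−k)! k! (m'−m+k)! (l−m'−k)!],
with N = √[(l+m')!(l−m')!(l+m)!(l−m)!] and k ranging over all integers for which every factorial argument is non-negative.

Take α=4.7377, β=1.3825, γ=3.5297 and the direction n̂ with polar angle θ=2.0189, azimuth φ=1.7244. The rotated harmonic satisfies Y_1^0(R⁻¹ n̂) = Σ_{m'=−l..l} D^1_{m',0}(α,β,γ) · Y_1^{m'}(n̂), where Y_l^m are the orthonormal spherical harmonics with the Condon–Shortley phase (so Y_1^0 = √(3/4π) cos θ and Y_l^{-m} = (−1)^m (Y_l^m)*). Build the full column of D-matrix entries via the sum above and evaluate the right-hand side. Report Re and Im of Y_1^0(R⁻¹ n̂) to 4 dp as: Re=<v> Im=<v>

Need the full column D^1_{m',0} for m'=−1..1 at α=4.7377, β=1.3825, γ=3.5297.
cos(β/2)=0.770450, sin(β/2)=0.637501
d^1_{-1,0}: single k=1 term ⇒ +0.694608;  D = +0.017579-0.694386i
d^1_{0,0}: k∈[0..1] ⇒ +0.593593 -0.406407 = +0.187186;  D = +0.187186+0.000000i
d^1_{1,0}: single k=0 term ⇒ -0.694608;  D = -0.017579-0.694386i
Y_1^{m'}(θ=2.0189,φ=1.7244) and Σ D·Y over m':
  (+0.0176-0.6944i)·(-0.0476-0.3077i)  (+0.1872+0.0000i)·(-0.2117+0.0000i)  (-0.0176-0.6944i)·(+0.0476-0.3077i)
Y_1^0(R⁻¹ n̂) = -0.468650+0.000000i

Re=-0.4686 Im=0.0000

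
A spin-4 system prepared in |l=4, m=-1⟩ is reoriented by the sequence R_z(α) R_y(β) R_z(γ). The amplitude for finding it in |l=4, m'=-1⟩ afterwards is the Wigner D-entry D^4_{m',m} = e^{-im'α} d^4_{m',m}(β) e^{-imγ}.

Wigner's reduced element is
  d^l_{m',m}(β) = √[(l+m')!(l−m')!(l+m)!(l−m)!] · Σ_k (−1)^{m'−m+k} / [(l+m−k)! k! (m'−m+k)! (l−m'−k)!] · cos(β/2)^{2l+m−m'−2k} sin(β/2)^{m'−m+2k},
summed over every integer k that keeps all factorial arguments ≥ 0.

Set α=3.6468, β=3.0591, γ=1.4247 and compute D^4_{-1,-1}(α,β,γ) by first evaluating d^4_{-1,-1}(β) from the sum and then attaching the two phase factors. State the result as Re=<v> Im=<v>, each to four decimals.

Split into d^4_{-1,-1}(β=3.0591) × two z-phases.
c=cos(3.0591/2)=0.041235, s=sin(3.0591/2)=0.999149; N=√[6·120·6·120]=720.000000
The bounds max(0,m−m')=0 and min(l+m,l−m')=3 give 4 terms
  k=0: (−1)^0·720.0000/(720)·0.0412^8·0.9991^0 = +0.000000
  k=1: (−1)^1·720.0000/(48)·0.0412^6·0.9991^2 = -0.000000
  k=2: (−1)^2·720.0000/(24)·0.0412^4·0.9991^4 = +0.000086
  k=3: (−1)^3·720.0000/(72)·0.0412^2·0.9991^6 = -0.016916
d^4_{-1,-1}(3.0591) = +0.000000 -0.000000 +0.000086 -0.016916 = -0.016830
Phases: e^{-i·(-1)·3.6468}=-0.875074-0.483989i, e^{-i·(-1)·1.4247}=+0.145577+0.989347i ⇒ D=-0.005915+0.015756i

Re=-0.0059 Im=0.0158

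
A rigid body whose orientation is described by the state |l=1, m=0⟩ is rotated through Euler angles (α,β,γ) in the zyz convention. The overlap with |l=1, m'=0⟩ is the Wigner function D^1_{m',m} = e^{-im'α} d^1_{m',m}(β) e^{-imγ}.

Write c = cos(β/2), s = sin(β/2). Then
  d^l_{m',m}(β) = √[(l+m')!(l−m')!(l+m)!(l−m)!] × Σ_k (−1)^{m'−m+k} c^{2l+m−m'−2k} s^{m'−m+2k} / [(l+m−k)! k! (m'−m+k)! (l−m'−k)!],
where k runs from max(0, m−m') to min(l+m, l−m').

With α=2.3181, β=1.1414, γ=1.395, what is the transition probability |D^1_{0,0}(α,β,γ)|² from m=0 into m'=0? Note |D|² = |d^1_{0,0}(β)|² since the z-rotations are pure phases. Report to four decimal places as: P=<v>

P=0.1733

First d^1_{0,0}(β=1.1414), then the phase factors e^{-i(0)α} and e^{-i(0)γ}:
c=cos(1.1414/2)=0.841523, s=sin(1.1414/2)=0.540221; N=√[1·1·1·1]=1.000000
Admissible k: 0..1 (factorial args all ≥0)
  k=0: (−1)^0·1.0000/(1)·0.8415^2·0.5402^0 = +0.708161
  k=1: (−1)^1·1.0000/(1)·0.8415^0·0.5402^2 = -0.291839
d^1_{0,0}(1.1414) = +0.708161 -0.291839 = +0.416322
|D^1_{0,0}|² = |d^1_{0,0}(β)|² = (+0.416322)² = 0.173324 (the z-rotation phases have unit modulus)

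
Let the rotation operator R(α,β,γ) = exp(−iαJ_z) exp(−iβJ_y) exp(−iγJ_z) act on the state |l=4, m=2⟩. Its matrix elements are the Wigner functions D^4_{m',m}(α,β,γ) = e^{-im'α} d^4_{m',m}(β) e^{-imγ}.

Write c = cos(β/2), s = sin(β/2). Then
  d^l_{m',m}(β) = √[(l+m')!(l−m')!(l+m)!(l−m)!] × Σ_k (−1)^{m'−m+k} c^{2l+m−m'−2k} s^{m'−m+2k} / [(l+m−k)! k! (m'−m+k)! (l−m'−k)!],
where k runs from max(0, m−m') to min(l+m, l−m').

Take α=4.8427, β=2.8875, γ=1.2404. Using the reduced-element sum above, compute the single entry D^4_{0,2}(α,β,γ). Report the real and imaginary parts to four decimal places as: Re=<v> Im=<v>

Re=-0.1096 Im=-0.0852

Split into d^4_{0,2}(β=2.8875) × two z-phases.
With c≡cos(β/2)=0.126705 and s≡sin(β/2)=0.991940, N=[24·24·720·2]^{1/2}=910.735966
k∈{2,3,4} keeps every argument non-negative
  k=2: (−1)^0·910.7360/(96)·0.1267^6·0.9919^2 = +0.000039
  k=3: (−1)^1·910.7360/(36)·0.1267^4·0.9919^4 = -0.006313
  k=4: (−1)^2·910.7360/(96)·0.1267^2·0.9919^6 = +0.145085
d^4_{0,2}(2.8875) = +0.000039 -0.006313 +0.145085 = +0.138811
D = (+1.000000+0.000000i)·(+0.138811)·(-0.789506-0.613743i) = -0.109592-0.085194i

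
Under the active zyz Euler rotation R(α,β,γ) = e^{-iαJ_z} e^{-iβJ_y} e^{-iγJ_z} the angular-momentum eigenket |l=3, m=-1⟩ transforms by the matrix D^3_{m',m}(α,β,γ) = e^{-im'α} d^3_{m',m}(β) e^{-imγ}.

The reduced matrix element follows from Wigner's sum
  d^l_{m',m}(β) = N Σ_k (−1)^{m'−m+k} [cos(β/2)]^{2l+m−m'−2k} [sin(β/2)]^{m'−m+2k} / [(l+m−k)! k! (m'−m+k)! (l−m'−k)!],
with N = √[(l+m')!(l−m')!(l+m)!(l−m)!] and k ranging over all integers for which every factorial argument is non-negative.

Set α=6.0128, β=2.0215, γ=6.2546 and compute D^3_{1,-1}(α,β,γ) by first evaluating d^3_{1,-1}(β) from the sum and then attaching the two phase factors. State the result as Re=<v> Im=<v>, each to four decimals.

Split into d^3_{1,-1}(β=2.0215) × two z-phases.
c=cos(2.0215/2)=0.531225, s=sin(2.0215/2)=0.847231; N=√[24·2·2·24]=48.000000
Admissible k: 0..2 (factorial args all ≥0)
  k=0: (−1)^2·48.0000/(8)·0.5312^4·0.8472^2 = +0.342981
  k=1: (−1)^3·48.0000/(6)·0.5312^2·0.8472^4 = -1.163199
  k=2: (−1)^4·48.0000/(48)·0.5312^0·0.8472^6 = +0.369836
d^3_{1,-1}(2.0215) = +0.342981 -1.163199 +0.369836 = -0.450382
D = (+0.963668+0.267103i)·(-0.450382)·(+0.999591-0.028581i) = -0.437280-0.107844i

Re=-0.4373 Im=-0.1078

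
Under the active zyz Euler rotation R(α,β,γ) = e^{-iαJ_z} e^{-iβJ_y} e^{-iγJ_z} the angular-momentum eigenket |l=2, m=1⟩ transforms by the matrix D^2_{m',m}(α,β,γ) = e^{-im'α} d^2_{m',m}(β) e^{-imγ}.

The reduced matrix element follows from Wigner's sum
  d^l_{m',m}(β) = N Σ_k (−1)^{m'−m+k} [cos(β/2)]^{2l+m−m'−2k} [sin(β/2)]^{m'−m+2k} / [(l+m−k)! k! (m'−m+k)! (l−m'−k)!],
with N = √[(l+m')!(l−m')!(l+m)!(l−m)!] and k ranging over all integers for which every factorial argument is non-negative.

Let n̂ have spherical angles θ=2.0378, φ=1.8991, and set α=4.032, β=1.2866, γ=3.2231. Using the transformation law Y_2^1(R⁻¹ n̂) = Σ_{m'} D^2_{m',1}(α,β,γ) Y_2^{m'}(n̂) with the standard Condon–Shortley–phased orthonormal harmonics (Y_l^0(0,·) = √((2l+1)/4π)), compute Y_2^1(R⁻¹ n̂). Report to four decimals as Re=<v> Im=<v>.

Need the full column D^2_{m',1} for m'=−2..2 at α=4.032, β=1.2866, γ=3.2231.
cos(β/2)=0.800121, sin(β/2)=0.599839
d^2_{-2,1}: single k=3 term ⇒ +0.345374;  D = +0.044262-0.342526i
d^2_{-1,1}: k∈[2..3] ⇒ +0.691038 -0.129461 = +0.561577;  D = +0.387653+0.406317i
d^2_{0,1}: k∈[1..2] ⇒ +0.752622 -0.422995 = +0.329627;  D = -0.328532+0.026837i
d^2_{1,1}: k∈[0..1] ⇒ +0.409847 -0.691038 = -0.281191;  D = -0.158512+0.232254i
d^2_{2,1}: single k=0 term ⇒ -0.614513;  D = -0.176620-0.588585i
Y_2^{m'}(θ=2.0378,φ=1.8991) and Σ D·Y over m':
  (+0.0443-0.3425i)·(-0.2439+0.1880i)  (+0.3877+0.4063i)·(+0.1001+0.2940i)  (-0.3285+0.0268i)·(-0.1236+0.0000i)  (-0.1585+0.2323i)·(-0.1001+0.2940i)  (-0.1766-0.5886i)·(-0.2439-0.1880i)
Y_2^1(R⁻¹ n̂) = -0.106397+0.350138i

Re=-0.1064 Im=0.3501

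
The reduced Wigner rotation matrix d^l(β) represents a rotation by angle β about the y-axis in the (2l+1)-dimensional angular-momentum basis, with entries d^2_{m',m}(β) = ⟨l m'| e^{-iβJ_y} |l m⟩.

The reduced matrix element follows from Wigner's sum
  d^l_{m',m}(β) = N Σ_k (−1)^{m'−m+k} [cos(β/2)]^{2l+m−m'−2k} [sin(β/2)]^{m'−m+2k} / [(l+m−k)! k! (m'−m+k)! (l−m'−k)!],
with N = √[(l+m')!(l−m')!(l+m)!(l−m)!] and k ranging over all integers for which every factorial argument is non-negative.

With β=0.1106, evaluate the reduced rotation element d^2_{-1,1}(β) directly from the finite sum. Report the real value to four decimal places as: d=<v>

d=0.0091

d^2_{-1,1}(β=0.1106) via Wigner's sum:
With c≡cos(β/2)=0.998471 and s≡sin(β/2)=0.055272, N=[1·6·6·1]^{1/2}=6.000000
k: max(0,(1)−(-1))=2 … min(2+(1),2−(-1))=3
  k=2: (−1)^0·6.0000/(2)·0.9985^2·0.0553^2 = +0.009137
  k=3: (−1)^1·6.0000/(6)·0.9985^0·0.0553^4 = -0.000009
d^2_{-1,1}(0.1106) = +0.009137 -0.000009 = +0.009128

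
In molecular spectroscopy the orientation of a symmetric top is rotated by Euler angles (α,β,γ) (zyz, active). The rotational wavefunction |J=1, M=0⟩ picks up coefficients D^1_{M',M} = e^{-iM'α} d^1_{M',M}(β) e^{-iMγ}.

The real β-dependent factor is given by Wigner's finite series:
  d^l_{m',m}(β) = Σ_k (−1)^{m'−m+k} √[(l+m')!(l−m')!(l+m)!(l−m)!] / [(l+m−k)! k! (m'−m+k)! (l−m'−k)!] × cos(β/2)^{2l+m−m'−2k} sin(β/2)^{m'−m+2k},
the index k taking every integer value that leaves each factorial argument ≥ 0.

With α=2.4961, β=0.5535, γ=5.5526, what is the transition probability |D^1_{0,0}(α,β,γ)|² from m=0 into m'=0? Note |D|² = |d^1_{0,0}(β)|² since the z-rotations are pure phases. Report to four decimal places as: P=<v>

P=0.7237

First d^1_{0,0}(β=0.5535), then the phase factors e^{-i(0)α} and e^{-i(0)γ}:
With c≡cos(β/2)=0.961949 and s≡sin(β/2)=0.273231, N=[1·1·1·1]^{1/2}=1.000000
k∈{0,1} keeps every argument non-negative
  k=0: (−1)^0·1.0000/(1)·0.9619^2·0.2732^0 = +0.925345
  k=1: (−1)^1·1.0000/(1)·0.9619^0·0.2732^2 = -0.074655
d^1_{0,0}(0.5535) = +0.925345 -0.074655 = +0.850690
|D^1_{0,0}|² = |d^1_{0,0}(β)|² = (+0.850690)² = 0.723673 (the z-rotation phases have unit modulus)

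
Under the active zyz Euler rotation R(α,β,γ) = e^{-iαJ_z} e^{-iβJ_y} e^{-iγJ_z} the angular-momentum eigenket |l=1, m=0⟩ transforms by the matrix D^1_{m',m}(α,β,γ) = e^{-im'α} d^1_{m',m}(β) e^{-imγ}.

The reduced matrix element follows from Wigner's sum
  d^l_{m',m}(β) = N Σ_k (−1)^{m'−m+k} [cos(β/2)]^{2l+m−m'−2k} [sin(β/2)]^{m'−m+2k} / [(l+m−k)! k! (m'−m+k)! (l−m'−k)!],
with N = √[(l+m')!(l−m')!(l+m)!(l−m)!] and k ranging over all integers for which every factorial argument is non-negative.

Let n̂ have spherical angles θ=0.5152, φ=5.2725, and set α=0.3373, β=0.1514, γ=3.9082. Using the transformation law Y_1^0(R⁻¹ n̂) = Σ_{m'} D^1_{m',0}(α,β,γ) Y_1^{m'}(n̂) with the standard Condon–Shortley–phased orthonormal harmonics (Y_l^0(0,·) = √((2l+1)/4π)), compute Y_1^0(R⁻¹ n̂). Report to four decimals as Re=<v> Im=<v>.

Need the full column D^1_{m',0} for m'=−1..1 at α=0.3373, β=0.1514, γ=3.9082.
cos(β/2)=0.997136, sin(β/2)=0.075628
d^1_{-1,0}: single k=1 term ⇒ +0.106647;  D = +0.100638+0.035294i
d^1_{0,0}: k∈[0..1] ⇒ +0.994280 -0.005720 = +0.988561;  D = +0.988561+0.000000i
d^1_{1,0}: single k=0 term ⇒ -0.106647;  D = -0.100638+0.035294i
Y_1^{m'}(θ=0.5152,φ=5.2725) and Σ D·Y over m':
  (+0.1006+0.0353i)·(+0.0904+0.1442i)  (+0.9886+0.0000i)·(+0.4252+0.0000i)  (-0.1006+0.0353i)·(-0.0904+0.1442i)
Y_1^0(R⁻¹ n̂) = +0.428339+0.000000i

Re=0.4283 Im=0.0000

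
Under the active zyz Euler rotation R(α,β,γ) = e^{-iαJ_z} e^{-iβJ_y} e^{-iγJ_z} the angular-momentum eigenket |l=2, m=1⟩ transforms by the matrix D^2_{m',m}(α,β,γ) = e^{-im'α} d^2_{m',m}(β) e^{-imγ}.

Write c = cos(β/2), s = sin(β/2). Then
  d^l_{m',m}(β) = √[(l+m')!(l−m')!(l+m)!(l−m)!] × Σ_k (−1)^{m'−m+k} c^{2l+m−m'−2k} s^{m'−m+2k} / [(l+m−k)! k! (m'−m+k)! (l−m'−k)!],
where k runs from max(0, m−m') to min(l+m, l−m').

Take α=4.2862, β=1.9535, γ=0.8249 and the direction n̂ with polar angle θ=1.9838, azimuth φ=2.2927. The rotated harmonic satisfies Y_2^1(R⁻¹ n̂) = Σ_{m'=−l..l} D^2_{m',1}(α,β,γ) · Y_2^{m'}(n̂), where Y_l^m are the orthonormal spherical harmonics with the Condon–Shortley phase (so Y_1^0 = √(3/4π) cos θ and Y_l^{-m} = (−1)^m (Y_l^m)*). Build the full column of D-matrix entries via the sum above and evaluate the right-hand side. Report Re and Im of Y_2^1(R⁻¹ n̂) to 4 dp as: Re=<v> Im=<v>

Need the full column D^2_{m',1} for m'=−2..2 at α=4.2862, β=1.9535, γ=0.8249.
cos(β/2)=0.559719, sin(β/2)=0.828683
d^2_{-2,1}: single k=3 term ⇒ +0.637037;  D = +0.067705+0.633429i
d^2_{-1,1}: k∈[2..3] ⇒ +0.645413 -0.471577 = +0.173835;  D = -0.165026-0.054634i
d^2_{0,1}: k∈[1..2] ⇒ +0.355937 -0.780208 = -0.424270;  D = -0.287923+0.311618i
d^2_{1,1}: k∈[0..1] ⇒ +0.098148 -0.645413 = -0.547265;  D = -0.212465-0.504339i
d^2_{2,1}: single k=0 term ⇒ -0.290621;  D = +0.290512+0.007985i
Y_2^{m'}(θ=1.9838,φ=2.2927) and Σ D·Y over m':
  (+0.0677+0.6334i)·(-0.0410+0.3214i)  (-0.1650-0.0546i)·(+0.1877+0.2132i)  (-0.2879+0.3116i)·(-0.1630+0.0000i)  (-0.2125-0.5043i)·(-0.1877+0.2132i)  (+0.2905+0.0080i)·(-0.0410-0.3214i)
Y_2^1(R⁻¹ n̂) = -0.040769-0.144795i

Re=-0.0408 Im=-0.1448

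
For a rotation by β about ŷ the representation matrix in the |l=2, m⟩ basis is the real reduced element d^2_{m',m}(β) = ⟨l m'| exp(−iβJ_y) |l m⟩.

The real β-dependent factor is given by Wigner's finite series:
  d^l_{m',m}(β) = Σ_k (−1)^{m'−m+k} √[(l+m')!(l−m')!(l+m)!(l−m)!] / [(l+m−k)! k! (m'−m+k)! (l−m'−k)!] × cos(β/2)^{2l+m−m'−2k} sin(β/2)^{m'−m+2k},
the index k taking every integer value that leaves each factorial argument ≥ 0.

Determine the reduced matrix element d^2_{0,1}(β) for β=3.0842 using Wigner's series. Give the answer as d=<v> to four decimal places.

d^2_{0,1}(β=3.0842) via Wigner's sum:
Half-angle: c=0.028692, s=0.999588. N=√(2·2·6·1)=4.898979
k∈{1,2} keeps every argument non-negative
  k=1: (−1)^0·4.8990/(2)·0.0287^3·0.9996^1 = +0.000058
  k=2: (−1)^1·4.8990/(2)·0.0287^1·0.9996^3 = -0.070195
d^2_{0,1}(3.0842) = +0.000058 -0.070195 = -0.070137

d=-0.0701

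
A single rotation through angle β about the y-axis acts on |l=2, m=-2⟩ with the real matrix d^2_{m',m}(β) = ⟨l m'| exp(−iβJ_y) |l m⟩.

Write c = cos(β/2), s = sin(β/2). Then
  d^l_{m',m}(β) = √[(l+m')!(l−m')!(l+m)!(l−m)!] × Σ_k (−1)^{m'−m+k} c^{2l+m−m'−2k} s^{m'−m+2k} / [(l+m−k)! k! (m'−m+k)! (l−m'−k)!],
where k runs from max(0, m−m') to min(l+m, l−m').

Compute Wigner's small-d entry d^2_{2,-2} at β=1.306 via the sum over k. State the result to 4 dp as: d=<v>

d=0.1363

d^2_{2,-2}(β=1.306) via Wigner's sum:
Half-angle: c=0.794265, s=0.607572. N=√(24·1·1·24)=24.000000
Admissible k: 0..0 (factorial args all ≥0)
  k=0: (−1)^4·24.0000/(24)·0.7943^0·0.6076^4 = +0.136267
d^2_{2,-2}(1.306) = +0.136267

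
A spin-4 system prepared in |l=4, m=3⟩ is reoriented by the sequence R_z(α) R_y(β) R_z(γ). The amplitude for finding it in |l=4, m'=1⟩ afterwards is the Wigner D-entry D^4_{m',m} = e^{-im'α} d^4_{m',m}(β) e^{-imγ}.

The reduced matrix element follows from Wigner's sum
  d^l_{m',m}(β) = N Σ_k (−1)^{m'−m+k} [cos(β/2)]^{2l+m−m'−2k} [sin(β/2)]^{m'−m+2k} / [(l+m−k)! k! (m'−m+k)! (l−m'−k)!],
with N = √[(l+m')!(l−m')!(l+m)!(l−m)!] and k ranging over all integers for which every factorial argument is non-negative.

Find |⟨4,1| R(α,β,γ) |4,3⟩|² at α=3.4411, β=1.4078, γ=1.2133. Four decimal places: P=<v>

P=0.0172

First d^4_{1,3}(β=1.4078), then the phase factors e^{-i(1)α} and e^{-i(3)γ}:
Half-angle: c=0.762324, s=0.647196. N=√(120·6·5040·1)=1904.940944
Admissible k: 2..3 (factorial args all ≥0)
  k=2: (−1)^0·1904.9409/(240)·0.7623^6·0.6472^2 = +0.652497
  k=3: (−1)^1·1904.9409/(144)·0.7623^4·0.6472^4 = -0.783826
d^4_{1,3}(1.4078) = +0.652497 -0.783826 = -0.131329
|D^4_{1,3}|² = |d^4_{1,3}(β)|² = (-0.131329)² = 0.017247 (the z-rotation phases have unit modulus)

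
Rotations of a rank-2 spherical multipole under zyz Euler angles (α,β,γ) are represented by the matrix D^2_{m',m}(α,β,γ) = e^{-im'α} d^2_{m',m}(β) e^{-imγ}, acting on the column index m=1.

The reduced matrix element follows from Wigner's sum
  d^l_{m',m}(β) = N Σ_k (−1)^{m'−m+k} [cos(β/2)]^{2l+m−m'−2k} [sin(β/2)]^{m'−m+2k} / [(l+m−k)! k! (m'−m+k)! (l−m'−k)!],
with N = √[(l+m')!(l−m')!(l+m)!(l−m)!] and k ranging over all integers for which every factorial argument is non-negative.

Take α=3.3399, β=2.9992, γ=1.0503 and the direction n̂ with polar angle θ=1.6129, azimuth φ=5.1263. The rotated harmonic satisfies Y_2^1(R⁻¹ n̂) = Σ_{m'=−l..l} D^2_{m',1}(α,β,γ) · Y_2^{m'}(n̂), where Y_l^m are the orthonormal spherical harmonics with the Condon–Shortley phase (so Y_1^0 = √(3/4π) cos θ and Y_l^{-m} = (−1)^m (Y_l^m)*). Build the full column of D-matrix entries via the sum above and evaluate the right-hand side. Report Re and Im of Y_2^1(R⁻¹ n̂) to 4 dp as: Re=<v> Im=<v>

Need the full column D^2_{m',1} for m'=−2..2 at α=3.3399, β=2.9992, γ=1.0503.
cos(β/2)=0.071136, sin(β/2)=0.997467
d^2_{-2,1}: single k=3 term ⇒ +0.141194;  D = +0.112086-0.085862i
d^2_{-1,1}: k∈[2..3] ⇒ +0.015104 -0.989905 = -0.974801;  D = +0.641891-0.733629i
d^2_{0,1}: k∈[1..2] ⇒ +0.000880 -0.172926 = -0.172047;  D = -0.085561+0.149263i
d^2_{1,1}: k∈[0..1] ⇒ +0.000026 -0.015104 = -0.015079;  D = +0.004775-0.014303i
d^2_{2,1}: single k=0 term ⇒ -0.000718;  D = -0.000089+0.000713i
Y_2^{m'}(θ=1.6129,φ=5.1263) and Σ D·Y over m':
  (+0.1121-0.0859i)·(-0.2608+0.2840i)  (+0.6419-0.7336i)·(-0.0131-0.0297i)  (-0.0856+0.1493i)·(-0.3137+0.0000i)  (+0.0048-0.0143i)·(+0.0131-0.0297i)  (-0.0001+0.0007i)·(-0.2608-0.2840i)
Y_2^1(R⁻¹ n̂) = -0.008360-0.002597i

Re=-0.0084 Im=-0.0026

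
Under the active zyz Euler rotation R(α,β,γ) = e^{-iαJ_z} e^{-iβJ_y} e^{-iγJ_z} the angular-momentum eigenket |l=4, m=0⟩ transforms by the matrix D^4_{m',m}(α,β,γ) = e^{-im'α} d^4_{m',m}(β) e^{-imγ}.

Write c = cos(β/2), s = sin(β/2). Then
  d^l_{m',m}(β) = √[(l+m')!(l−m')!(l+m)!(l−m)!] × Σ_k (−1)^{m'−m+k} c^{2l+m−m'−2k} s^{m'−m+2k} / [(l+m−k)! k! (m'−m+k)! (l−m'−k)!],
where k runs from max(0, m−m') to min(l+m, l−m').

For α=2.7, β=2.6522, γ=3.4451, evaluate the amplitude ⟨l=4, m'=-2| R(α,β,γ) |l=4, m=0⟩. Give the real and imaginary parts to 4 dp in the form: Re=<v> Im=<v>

Re=0.2469 Im=-0.3006

Split into d^4_{-2,0}(β=2.6522) × two z-phases.
Half-angle: c=0.242262, s=0.970211. N=√(2·720·24·24)=910.735966
k∈{2,3,4} keeps every argument non-negative
  k=2: (−1)^0·910.7360/(96)·0.2423^6·0.9702^2 = +0.001805
  k=3: (−1)^1·910.7360/(36)·0.2423^4·0.9702^4 = -0.077214
  k=4: (−1)^2·910.7360/(96)·0.2423^2·0.9702^6 = +0.464395
d^4_{-2,0}(2.6522) = +0.001805 -0.077214 +0.464395 = +0.388987
Phases: e^{-i·(-2)·2.7}=+0.634693-0.772764i, e^{-i·(0)·3.4451}=+1.000000+0.000000i ⇒ D=+0.246887-0.300595i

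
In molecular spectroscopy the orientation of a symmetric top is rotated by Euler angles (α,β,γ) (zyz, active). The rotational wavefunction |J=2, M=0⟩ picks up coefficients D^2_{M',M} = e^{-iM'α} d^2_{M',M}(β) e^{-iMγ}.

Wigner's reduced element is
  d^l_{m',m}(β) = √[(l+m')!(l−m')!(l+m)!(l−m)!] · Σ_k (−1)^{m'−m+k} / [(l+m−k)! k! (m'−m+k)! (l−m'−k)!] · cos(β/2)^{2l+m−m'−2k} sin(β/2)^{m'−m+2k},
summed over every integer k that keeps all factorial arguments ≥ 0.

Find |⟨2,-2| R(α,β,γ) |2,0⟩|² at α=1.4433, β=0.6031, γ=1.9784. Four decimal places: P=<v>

D^2_{-2,0}(1.4433,0.6031,1.9784) = e^{-i·-2·1.4433}·d^2_{-2,0}(0.6031)·e^{-i·0·1.9784}. Compute d first:
c=cos(0.6031/2)=0.954877, s=sin(0.6031/2)=0.297001; N=√[1·24·2·2]=9.797959
k∈{2} keeps every argument non-negative
  k=2: (−1)^0·9.7980/(4)·0.9549^2·0.2970^2 = +0.197009
d^2_{-2,0}(0.6031) = +0.197009
|D^2_{-2,0}|² = |d^2_{-2,0}(β)|² = (+0.197009)² = 0.038812 (the z-rotation phases have unit modulus)

P=0.0388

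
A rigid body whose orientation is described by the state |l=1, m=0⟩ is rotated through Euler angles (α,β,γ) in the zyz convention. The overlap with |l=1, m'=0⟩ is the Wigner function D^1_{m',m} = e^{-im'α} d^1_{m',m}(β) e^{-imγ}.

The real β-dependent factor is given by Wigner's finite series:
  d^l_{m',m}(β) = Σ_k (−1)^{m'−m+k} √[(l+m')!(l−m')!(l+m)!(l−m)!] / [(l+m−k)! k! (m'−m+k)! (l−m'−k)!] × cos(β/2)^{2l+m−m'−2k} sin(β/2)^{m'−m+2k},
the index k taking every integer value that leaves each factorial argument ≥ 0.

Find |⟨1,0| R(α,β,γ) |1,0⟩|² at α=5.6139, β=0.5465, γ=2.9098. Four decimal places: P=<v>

P=0.7299

Split into d^1_{0,0}(β=0.5465) × two z-phases.
With c≡cos(β/2)=0.962899 and s≡sin(β/2)=0.269862, N=[1·1·1·1]^{1/2}=1.000000
Admissible k: 0..1 (factorial args all ≥0)
  k=0: (−1)^0·1.0000/(1)·0.9629^2·0.2699^0 = +0.927174
  k=1: (−1)^1·1.0000/(1)·0.9629^0·0.2699^2 = -0.072826
d^1_{0,0}(0.5465) = +0.927174 -0.072826 = +0.854349
|D^1_{0,0}|² = |d^1_{0,0}(β)|² = (+0.854349)² = 0.729912 (the z-rotation phases have unit modulus)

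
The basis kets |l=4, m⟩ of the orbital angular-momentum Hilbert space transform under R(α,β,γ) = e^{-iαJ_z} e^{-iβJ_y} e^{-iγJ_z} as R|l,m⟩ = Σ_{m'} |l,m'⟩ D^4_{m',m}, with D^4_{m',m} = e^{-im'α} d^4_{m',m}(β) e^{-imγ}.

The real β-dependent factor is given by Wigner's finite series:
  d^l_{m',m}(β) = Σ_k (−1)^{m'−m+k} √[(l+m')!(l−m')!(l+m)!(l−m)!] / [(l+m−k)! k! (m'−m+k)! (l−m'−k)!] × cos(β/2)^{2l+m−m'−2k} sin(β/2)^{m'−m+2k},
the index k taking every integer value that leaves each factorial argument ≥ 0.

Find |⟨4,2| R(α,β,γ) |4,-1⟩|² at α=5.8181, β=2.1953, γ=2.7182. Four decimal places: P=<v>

Split into d^4_{2,-1}(β=2.1953) × two z-phases.
Half-angle: c=0.455689, s=0.890139. N=√(720·2·6·120)=1018.233765
The bounds max(0,m−m')=0 and min(l+m,l−m')=2 give 3 terms
  k=0: (−1)^3·1018.2338/(72)·0.4557^5·0.8901^3 = -0.195989
  k=1: (−1)^4·1018.2338/(48)·0.4557^3·0.8901^5 = +1.121764
  k=2: (−1)^5·1018.2338/(240)·0.4557^1·0.8901^7 = -0.856071
d^4_{2,-1}(2.1953) = -0.195989 +1.121764 -0.856071 = +0.069704
|D^4_{2,-1}|² = |d^4_{2,-1}(β)|² = (+0.069704)² = 0.004859 (the z-rotation phases have unit modulus)

P=0.0049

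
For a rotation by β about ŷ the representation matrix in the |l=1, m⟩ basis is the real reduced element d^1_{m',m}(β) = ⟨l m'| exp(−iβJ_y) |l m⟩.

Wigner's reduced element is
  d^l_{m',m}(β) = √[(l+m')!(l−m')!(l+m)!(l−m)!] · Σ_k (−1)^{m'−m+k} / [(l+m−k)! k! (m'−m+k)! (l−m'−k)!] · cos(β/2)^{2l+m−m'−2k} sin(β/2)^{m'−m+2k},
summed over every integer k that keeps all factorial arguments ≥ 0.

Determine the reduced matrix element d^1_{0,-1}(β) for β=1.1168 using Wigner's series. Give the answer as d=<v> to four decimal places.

d^1_{0,-1}(β=1.1168) via Wigner's sum:
With c≡cos(β/2)=0.848104 and s≡sin(β/2)=0.529830, N=[1·1·1·2]^{1/2}=1.414214
The bounds max(0,m−m')=0 and min(l+m,l−m')=0 give 1 term
  k=0: (−1)^1·1.4142/(1)·0.8481^1·0.5298^1 = -0.635478
d^1_{0,-1}(1.1168) = -0.635478

d=-0.6355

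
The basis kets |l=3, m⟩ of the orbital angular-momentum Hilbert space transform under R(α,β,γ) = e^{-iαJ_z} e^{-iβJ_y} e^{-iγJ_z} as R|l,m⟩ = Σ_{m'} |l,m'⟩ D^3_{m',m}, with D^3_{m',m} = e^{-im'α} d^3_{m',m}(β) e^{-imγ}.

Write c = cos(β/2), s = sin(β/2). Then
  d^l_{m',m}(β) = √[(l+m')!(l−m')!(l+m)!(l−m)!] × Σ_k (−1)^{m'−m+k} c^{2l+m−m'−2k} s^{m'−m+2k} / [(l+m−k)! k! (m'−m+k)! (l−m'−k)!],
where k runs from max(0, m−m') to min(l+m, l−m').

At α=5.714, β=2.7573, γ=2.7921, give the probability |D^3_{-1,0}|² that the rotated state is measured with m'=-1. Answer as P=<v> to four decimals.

P=0.2865

Split into d^3_{-1,0}(β=2.7573) × two z-phases.
Half-angle: c=0.190966, s=0.981597. N=√(2·24·6·6)=41.569219
k∈{1,2,3} keeps every argument non-negative
  k=1: (−1)^0·41.5692/(12)·0.1910^5·0.9816^1 = +0.000864
  k=2: (−1)^1·41.5692/(4)·0.1910^3·0.9816^3 = -0.068451
  k=3: (−1)^2·41.5692/(12)·0.1910^1·0.9816^5 = +0.602854
d^3_{-1,0}(2.7573) = +0.000864 -0.068451 +0.602854 = +0.535267
|D^3_{-1,0}|² = |d^3_{-1,0}(β)|² = (+0.535267)² = 0.286510 (the z-rotation phases have unit modulus)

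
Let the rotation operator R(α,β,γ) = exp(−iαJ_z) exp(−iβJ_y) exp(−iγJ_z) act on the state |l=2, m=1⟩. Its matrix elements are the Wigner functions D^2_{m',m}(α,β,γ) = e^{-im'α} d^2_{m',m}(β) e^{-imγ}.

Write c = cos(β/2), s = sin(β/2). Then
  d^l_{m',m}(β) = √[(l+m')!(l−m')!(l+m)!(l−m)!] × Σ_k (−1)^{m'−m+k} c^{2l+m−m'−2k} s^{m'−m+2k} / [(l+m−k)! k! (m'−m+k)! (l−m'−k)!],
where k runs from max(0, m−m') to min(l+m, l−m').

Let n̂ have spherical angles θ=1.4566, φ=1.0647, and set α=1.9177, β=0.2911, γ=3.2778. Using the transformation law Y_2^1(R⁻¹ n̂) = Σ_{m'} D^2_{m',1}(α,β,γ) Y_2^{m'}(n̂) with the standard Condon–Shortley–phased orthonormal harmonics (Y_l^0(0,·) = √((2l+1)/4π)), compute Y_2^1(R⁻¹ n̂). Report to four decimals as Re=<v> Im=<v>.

Need the full column D^2_{m',1} for m'=−2..2 at α=1.9177, β=0.2911, γ=3.2778.
cos(β/2)=0.989426, sin(β/2)=0.145037
d^2_{-2,1}: single k=3 term ⇒ +0.006037;  D = +0.005123+0.003195i
d^2_{-1,1}: k∈[2..3] ⇒ +0.061779 -0.000442 = +0.061337;  D = +0.012828-0.059980i
d^2_{0,1}: k∈[1..2] ⇒ +0.344115 -0.007394 = +0.336721;  D = -0.333602+0.045722i
d^2_{1,1}: k∈[0..1] ⇒ +0.958371 -0.061779 = +0.896592;  D = +0.416500+0.793981i
d^2_{2,1}: single k=0 term ⇒ -0.280969;  D = -0.189616+0.207338i
Y_2^{m'}(θ=1.4566,φ=1.0647) and Σ D·Y over m':
  (+0.0051+0.0032i)·(-0.2021-0.3233i)  (+0.0128-0.0600i)·(+0.0424-0.0765i)  (-0.3336+0.0457i)·(-0.3031+0.0000i)  (+0.4165+0.7940i)·(-0.0424-0.0765i)  (-0.1896+0.2073i)·(-0.2021+0.3233i)
Y_2^1(R⁻¹ n̂) = +0.111429-0.188407i

Re=0.1114 Im=-0.1884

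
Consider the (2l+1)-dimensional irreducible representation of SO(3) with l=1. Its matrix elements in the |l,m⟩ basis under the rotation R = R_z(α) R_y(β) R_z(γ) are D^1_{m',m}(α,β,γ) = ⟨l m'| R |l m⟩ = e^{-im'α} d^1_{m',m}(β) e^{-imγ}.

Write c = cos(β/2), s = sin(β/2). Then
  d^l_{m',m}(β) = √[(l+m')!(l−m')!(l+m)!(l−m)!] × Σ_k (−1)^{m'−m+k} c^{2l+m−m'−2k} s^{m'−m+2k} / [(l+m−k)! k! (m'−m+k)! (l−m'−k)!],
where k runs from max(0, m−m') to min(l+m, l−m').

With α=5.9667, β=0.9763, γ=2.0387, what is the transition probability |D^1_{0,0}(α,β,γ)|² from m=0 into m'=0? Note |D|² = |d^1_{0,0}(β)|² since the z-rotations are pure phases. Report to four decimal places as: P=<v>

First d^1_{0,0}(β=0.9763), then the phase factors e^{-i(0)α} and e^{-i(0)γ}:
c=cos(0.9763/2)=0.883202, s=sin(0.9763/2)=0.468993; N=√[1·1·1·1]=1.000000
Admissible k: 0..1 (factorial args all ≥0)
  k=0: (−1)^0·1.0000/(1)·0.8832^2·0.4690^0 = +0.780046
  k=1: (−1)^1·1.0000/(1)·0.8832^0·0.4690^2 = -0.219954
d^1_{0,0}(0.9763) = +0.780046 -0.219954 = +0.560092
|D^1_{0,0}|² = |d^1_{0,0}(β)|² = (+0.560092)² = 0.313703 (the z-rotation phases have unit modulus)

P=0.3137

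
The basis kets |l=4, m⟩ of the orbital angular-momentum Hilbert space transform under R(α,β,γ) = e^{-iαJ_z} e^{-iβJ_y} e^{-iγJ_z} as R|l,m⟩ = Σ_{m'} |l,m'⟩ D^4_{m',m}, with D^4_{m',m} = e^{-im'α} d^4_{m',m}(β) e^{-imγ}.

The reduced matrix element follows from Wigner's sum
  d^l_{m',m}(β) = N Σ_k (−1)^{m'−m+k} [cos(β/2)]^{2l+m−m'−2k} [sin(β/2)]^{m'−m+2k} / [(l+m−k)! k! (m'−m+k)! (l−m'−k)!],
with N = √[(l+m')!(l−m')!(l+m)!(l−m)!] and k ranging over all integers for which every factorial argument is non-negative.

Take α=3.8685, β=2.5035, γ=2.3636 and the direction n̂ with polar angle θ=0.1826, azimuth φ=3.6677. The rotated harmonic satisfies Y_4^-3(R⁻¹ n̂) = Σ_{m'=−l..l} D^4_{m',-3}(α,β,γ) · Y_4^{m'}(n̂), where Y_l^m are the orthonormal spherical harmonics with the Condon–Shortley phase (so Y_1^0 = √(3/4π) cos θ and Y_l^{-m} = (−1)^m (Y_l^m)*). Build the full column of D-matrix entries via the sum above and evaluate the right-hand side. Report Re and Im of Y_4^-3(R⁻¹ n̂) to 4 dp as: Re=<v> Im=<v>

Re=0.2629 Im=0.2035

Need the full column D^4_{m',-3} for m'=−4..4 at α=3.8685, β=2.5035, γ=2.3636.
cos(β/2)=0.313661, sin(β/2)=0.949535
d^4_{-4,-3}: single k=1 term ⇒ +0.000802;  D = -0.000674-0.000435i
d^4_{-3,-3}: k∈[0..1] ⇒ +0.000094 -0.006010 = -0.005916;  D = -0.005847+0.000903i
d^4_{-2,-3}: k∈[0..1] ⇒ -0.001061 +0.029176 = +0.028115;  D = -0.017910+0.021672i
d^4_{-1,-3}: k∈[0..1] ⇒ +0.006815 -0.104089 = -0.097274;  D = +0.003528+0.097210i
d^4_{0,-3}: k∈[0..1] ⇒ -0.030754 +0.281839 = +0.251085;  D = +0.173556+0.181444i
d^4_{1,-3}: k∈[0..1] ⇒ +0.104089 -0.572345 = -0.468255;  D = +0.466731+0.037751i
d^4_{2,-3}: k∈[0..1] ⇒ -0.267376 +0.816773 = +0.549397;  D = +0.438627-0.330823i
d^4_{3,-3}: k∈[0..1] ⇒ +0.504760 -0.660827 = -0.156066;  D = +0.030652-0.153027i
d^4_{4,-3}: single k=0 term ⇒ -0.617423;  D = +0.311711+0.532960i
Y_4^{m'}(θ=0.1826,φ=3.6677) and Σ D·Y over m':
  (-0.0007-0.0004i)·(-0.0002-0.0004i)  (-0.0058+0.0009i)·(+0.0001+0.0074i)  (-0.0179+0.0217i)·(+0.0315-0.0553i)  (+0.0035+0.0972i)·(-0.2754+0.1599i)  (+0.1736+0.1814i)·(+0.7108+0.0000i)  (+0.4667+0.0378i)·(+0.2754+0.1599i)  (+0.4386-0.3308i)·(+0.0315+0.0553i)  (+0.0307-0.1530i)·(-0.0001+0.0074i)  (+0.3117+0.5330i)·(-0.0002+0.0004i)
Y_4^-3(R⁻¹ n̂) = +0.262901+0.203461i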